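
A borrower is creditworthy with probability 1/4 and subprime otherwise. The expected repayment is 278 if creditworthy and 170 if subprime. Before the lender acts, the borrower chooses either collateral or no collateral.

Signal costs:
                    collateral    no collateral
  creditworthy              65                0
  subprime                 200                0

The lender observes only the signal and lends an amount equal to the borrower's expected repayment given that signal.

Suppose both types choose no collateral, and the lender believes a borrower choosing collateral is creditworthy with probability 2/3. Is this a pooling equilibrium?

At the pooled signal (no collateral) the lender holds the prior 1/4 and pays 1/4·278 + 3/4·170 = 197. Off-path (collateral) belief 2/3 gives 2/3·278 + 1/3·170 = 242.
Creditworthy: no collateral gives 197 − 0 = 197; collateral gives 242 − 65 = 177. Stays. ✓
Subprime: no collateral gives 197 − 0 = 197; collateral gives 242 − 200 = 42. Stays. ✓

Yes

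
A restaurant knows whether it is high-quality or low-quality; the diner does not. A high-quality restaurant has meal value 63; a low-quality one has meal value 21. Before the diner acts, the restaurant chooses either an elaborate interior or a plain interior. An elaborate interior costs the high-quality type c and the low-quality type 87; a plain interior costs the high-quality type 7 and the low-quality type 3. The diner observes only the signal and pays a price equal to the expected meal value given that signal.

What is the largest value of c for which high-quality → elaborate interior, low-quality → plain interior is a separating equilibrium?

Under separation: elaborate interior → high-quality (pays 63); plain interior → low-quality (pays 21).
Low-quality: 21 − 3 = 18 ≥ 63 − 87 = -24. Holds regardless of c. ✓
High-quality: 63 − c ≥ 21 − 7, so c ≤ 63 − 14 = 49.

49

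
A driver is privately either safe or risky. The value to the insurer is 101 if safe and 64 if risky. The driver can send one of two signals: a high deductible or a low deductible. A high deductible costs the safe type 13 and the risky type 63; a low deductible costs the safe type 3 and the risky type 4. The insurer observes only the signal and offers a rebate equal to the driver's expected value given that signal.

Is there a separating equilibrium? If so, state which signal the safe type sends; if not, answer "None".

Try safe → high deductible, risky → low deductible:
  If types separate, high deductible earns payment 101 and low deductible earns 64.
  Safe: high deductible gives 101 − 13 = 88; low deductible gives 64 − 3 = 61. No deviation. ✓
  Risky: low deductible gives 64 − 4 = 60; high deductible gives 101 − 63 = 38. No deviation. ✓
Both hold — the safe type sends high deductible.

high deductible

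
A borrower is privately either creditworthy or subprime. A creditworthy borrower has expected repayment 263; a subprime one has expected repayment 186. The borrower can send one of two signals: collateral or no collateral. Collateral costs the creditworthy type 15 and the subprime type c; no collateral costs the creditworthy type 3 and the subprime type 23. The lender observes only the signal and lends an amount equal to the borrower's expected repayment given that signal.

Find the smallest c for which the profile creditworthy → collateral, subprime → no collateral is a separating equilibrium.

100

Under separation: collateral → creditworthy (pays 263); no collateral → subprime (pays 186).
Creditworthy: 263 − 15 = 248 ≥ 186 − 3 = 183. Holds regardless of c. ✓
Subprime: 186 − 23 ≥ 263 − c, so c ≥ 263 − 163 = 100.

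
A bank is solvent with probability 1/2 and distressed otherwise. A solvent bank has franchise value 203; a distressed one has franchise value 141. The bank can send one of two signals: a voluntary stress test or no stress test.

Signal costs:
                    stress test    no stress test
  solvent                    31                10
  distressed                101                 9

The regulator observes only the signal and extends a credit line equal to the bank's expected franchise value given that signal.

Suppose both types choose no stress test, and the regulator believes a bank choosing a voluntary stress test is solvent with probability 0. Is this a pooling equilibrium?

Yes

At the pooled signal (no stress test) the regulator holds the prior 1/2 and pays 1/2·203 + 1/2·141 = 172. Off-path (stress test) belief 0 gives 0·203 + 1·141 = 141.
Solvent: no stress test gives 172 − 10 = 162; stress test gives 141 − 31 = 110. Stays. ✓
Distressed: no stress test gives 172 − 9 = 163; stress test gives 141 − 101 = 40. Stays. ✓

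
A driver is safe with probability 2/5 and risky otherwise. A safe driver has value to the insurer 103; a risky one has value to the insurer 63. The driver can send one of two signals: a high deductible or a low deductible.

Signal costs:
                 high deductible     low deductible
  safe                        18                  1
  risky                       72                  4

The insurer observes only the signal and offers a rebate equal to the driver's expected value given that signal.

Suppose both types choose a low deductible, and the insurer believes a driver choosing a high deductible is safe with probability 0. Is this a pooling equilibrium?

At the pooled signal (low deductible) the insurer holds the prior 2/5 and pays 2/5·103 + 3/5·63 = 79. Off-path (high deductible) belief 0 gives 0·103 + 1·63 = 63.
Safe: low deductible gives 79 − 1 = 78; high deductible gives 63 − 18 = 45. Stays. ✓
Risky: low deductible gives 79 − 4 = 75; high deductible gives 63 − 72 = -9. Stays. ✓

Yes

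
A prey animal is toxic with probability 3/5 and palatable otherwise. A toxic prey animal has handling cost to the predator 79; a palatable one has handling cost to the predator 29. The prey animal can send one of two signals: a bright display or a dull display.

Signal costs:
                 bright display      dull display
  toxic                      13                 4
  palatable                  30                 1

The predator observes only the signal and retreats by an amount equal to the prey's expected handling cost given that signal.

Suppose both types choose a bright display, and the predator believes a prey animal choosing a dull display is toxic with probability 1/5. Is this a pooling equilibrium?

At the pooled signal (bright display) the predator holds the prior 3/5 and pays 3/5·79 + 2/5·29 = 59. Off-path (dull display) belief 1/5 gives 1/5·79 + 4/5·29 = 39.
Toxic: bright display gives 59 − 13 = 46; dull display gives 39 − 4 = 35. Stays. ✓
Palatable: bright display gives 59 − 30 = 29; dull display gives 39 − 1 = 38. Deviates. ✗

No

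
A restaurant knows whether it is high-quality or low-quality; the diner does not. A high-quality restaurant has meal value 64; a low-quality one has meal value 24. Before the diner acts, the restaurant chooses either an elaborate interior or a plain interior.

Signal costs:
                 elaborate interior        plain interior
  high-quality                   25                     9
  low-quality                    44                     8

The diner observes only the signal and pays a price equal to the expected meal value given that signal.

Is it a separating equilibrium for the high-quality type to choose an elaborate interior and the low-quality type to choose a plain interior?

Under separation the diner infers type exactly: elaborate interior → high-quality (pays 64), plain interior → low-quality (pays 24).
High-quality: elaborate interior gives 64 − 25 = 39; plain interior gives 24 − 9 = 15. No deviation. ✓
Low-quality: plain interior gives 24 − 8 = 16; elaborate interior gives 64 − 44 = 20. Would deviate. ✗

No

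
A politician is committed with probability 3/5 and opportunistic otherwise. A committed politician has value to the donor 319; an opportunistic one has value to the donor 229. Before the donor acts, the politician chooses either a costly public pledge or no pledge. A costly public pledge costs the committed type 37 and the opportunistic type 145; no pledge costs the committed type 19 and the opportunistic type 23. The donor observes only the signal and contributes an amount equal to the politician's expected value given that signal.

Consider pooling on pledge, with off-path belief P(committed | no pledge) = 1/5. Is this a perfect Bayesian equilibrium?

On the equilibrium path (pledge) the donor holds the prior 3/5 and pays 3/5·319 + 2/5·229 = 283. Off-path (no pledge) belief 1/5 gives 1/5·319 + 4/5·229 = 247.
Committed: pledge gives 283 − 37 = 246; no pledge gives 247 − 19 = 228. Stays. ✓
Opportunistic: pledge gives 283 − 145 = 138; no pledge gives 247 − 23 = 224. Deviates. ✗

No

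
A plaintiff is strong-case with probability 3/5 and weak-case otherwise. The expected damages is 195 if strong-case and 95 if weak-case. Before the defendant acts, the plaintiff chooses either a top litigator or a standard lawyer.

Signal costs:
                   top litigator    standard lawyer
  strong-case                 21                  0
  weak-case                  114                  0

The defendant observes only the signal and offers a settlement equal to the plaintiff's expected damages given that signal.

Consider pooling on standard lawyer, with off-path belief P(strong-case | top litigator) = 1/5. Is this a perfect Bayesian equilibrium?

Yes

On the equilibrium path (standard lawyer) the defendant holds the prior 3/5 and pays 3/5·195 + 2/5·95 = 155. Off-path (top litigator) belief 1/5 gives 1/5·195 + 4/5·95 = 115.
Strong-case: standard lawyer gives 155 − 0 = 155; top litigator gives 115 − 21 = 94. Stays. ✓
Weak-case: standard lawyer gives 155 − 0 = 155; top litigator gives 115 − 114 = 1. Stays. ✓
Beliefs are Bayes-consistent on-path and both types best-respond.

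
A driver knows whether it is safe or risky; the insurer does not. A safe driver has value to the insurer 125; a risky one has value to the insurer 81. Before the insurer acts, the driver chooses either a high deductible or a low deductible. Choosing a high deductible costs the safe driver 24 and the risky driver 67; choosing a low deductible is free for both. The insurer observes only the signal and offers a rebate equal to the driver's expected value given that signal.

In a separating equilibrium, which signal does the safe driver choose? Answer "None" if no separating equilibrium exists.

Try safe → high deductible, risky → low deductible:
  Under separation the insurer infers type exactly: high deductible → safe (pays 125), low deductible → risky (pays 81).
  Safe: high deductible gives 125 − 24 = 101; low deductible gives 81 − 0 = 81. No deviation. ✓
  Risky: low deductible gives 81 − 0 = 81; high deductible gives 125 − 67 = 58. No deviation. ✓
Both hold — the safe type sends high deductible.

high deductible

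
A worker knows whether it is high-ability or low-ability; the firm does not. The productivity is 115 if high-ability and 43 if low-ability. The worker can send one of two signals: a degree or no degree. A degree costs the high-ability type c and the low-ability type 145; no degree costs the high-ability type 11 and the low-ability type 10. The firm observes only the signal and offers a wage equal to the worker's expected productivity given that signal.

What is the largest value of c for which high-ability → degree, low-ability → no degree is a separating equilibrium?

83

Under separation: degree → high-ability (pays 115); no degree → low-ability (pays 43).
Low-ability: 43 − 10 = 33 ≥ 115 − 145 = -30. Holds regardless of c. ✓
High-ability: 115 − c ≥ 43 − 11, so c ≤ 115 − 32 = 83.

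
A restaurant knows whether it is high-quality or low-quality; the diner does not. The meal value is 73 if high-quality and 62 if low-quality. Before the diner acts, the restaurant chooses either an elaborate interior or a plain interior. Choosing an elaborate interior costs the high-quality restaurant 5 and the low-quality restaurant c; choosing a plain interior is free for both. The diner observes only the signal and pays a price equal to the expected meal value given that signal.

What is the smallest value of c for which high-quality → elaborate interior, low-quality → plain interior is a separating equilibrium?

11

Under separation: elaborate interior → high-quality (pays 73); plain interior → low-quality (pays 62).
High-quality: 73 − 5 = 68 ≥ 62 − 0 = 62. Holds regardless of c. ✓
Low-quality: 62 − 0 ≥ 73 − c, so c ≥ 73 − 62 = 11.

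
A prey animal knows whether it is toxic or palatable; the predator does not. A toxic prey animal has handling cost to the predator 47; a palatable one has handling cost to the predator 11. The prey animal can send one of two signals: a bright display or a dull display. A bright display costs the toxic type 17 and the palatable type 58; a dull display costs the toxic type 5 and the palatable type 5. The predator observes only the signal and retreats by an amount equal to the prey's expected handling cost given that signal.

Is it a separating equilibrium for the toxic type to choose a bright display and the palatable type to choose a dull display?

Yes

Under separation the predator infers type exactly: bright display → toxic (pays 47), dull display → palatable (pays 11).
Toxic: bright display gives 47 − 17 = 30; dull display gives 11 − 5 = 6. No deviation. ✓
Palatable: dull display gives 11 − 5 = 6; bright display gives 47 − 58 = -11. No deviation. ✓
Neither type gains from mimicking the other.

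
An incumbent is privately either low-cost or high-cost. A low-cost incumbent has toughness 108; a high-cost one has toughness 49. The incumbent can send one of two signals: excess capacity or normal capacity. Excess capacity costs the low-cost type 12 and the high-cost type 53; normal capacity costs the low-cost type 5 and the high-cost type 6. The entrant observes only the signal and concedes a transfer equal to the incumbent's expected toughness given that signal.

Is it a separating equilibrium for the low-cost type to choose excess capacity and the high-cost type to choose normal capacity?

If types separate, excess capacity earns payment 108 and normal capacity earns 49.
Low-cost: excess capacity gives 108 − 12 = 96; normal capacity gives 49 − 5 = 44. No deviation. ✓
High-cost: normal capacity gives 49 − 6 = 43; excess capacity gives 108 − 53 = 55. Would deviate. ✗

No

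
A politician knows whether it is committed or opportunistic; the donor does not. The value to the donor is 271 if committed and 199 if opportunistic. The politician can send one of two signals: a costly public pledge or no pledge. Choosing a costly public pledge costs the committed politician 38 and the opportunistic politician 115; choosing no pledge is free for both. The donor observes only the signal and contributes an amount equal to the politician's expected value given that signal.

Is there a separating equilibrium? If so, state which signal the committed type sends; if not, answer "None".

Try committed → pledge, opportunistic → no pledge:
  Under separation the donor infers type exactly: pledge → committed (pays 271), no pledge → opportunistic (pays 199).
  Committed: pledge gives 271 − 38 = 233; no pledge gives 199 − 0 = 199. No deviation. ✓
  Opportunistic: no pledge gives 199 − 0 = 199; pledge gives 271 − 115 = 156. No deviation. ✓
Both hold — the committed type sends pledge.

pledge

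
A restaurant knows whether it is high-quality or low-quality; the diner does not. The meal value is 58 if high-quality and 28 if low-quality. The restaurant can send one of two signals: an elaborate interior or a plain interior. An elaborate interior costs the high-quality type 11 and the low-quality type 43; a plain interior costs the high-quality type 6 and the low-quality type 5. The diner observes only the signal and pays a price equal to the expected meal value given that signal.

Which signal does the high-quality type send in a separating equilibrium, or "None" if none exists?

elaborate interior

Try high-quality → elaborate interior, low-quality → plain interior:
  Under separation the diner infers type exactly: elaborate interior → high-quality (pays 58), plain interior → low-quality (pays 28).
  High-quality: elaborate interior gives 58 − 11 = 47; plain interior gives 28 − 6 = 22. No deviation. ✓
  Low-quality: plain interior gives 28 − 5 = 23; elaborate interior gives 58 − 43 = 15. No deviation. ✓
Both hold — the high-quality type sends elaborate interior.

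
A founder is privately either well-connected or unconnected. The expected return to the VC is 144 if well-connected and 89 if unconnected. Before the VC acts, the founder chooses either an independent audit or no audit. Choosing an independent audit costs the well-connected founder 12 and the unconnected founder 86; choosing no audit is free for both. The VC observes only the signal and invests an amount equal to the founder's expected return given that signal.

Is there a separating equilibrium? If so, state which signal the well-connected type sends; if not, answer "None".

audit

Try well-connected → audit, unconnected → no audit:
  If types separate, audit earns payment 144 and no audit earns 89.
  Well-connected: audit gives 144 − 12 = 132; no audit gives 89 − 0 = 89. No deviation. ✓
  Unconnected: no audit gives 89 − 0 = 89; audit gives 144 − 86 = 58. No deviation. ✓
Both hold — the well-connected type sends audit.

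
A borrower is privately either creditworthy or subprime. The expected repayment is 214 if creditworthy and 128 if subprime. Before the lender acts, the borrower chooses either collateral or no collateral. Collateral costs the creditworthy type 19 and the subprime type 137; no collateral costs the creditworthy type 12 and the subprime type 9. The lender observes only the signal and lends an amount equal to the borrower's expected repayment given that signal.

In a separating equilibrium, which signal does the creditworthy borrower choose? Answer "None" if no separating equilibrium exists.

collateral

Try creditworthy → collateral, subprime → no collateral:
  If types separate, collateral earns payment 214 and no collateral earns 128.
  Creditworthy: collateral gives 214 − 19 = 195; no collateral gives 128 − 12 = 116. No deviation. ✓
  Subprime: no collateral gives 128 − 9 = 119; collateral gives 214 − 137 = 77. No deviation. ✓
Both hold — the creditworthy type sends collateral.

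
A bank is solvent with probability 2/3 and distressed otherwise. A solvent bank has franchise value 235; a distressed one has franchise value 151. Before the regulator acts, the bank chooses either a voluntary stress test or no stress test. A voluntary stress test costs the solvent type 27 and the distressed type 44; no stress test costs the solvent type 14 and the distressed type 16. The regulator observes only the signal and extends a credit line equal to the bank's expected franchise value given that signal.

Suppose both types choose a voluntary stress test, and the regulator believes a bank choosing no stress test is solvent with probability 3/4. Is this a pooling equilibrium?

At the pooled signal (stress test) the regulator holds the prior 2/3 and pays 2/3·235 + 1/3·151 = 207. Off-path (no stress test) belief 3/4 gives 3/4·235 + 1/4·151 = 214.
Solvent: stress test gives 207 − 27 = 180; no stress test gives 214 − 14 = 200. Deviates. ✗
Distressed: stress test gives 207 − 44 = 163; no stress test gives 214 − 16 = 198. Deviates. ✗

No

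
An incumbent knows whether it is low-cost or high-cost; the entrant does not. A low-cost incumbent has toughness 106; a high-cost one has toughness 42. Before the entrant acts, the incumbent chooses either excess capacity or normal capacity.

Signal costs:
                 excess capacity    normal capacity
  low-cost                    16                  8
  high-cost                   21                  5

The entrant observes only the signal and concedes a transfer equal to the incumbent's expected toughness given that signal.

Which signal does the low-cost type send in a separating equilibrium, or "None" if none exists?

Try low-cost → excess capacity, high-cost → normal capacity:
  Under separation the entrant infers type exactly: excess capacity → low-cost (pays 106), normal capacity → high-cost (pays 42).
  Low-cost: excess capacity gives 106 − 16 = 90; normal capacity gives 42 − 8 = 34. No deviation. ✓
  High-cost: normal capacity gives 42 − 5 = 37; excess capacity gives 106 − 21 = 85. Would deviate. ✗
Try low-cost → normal capacity, high-cost → excess capacity:
  Under separation the entrant infers type exactly: normal capacity → low-cost (pays 106), excess capacity → high-cost (pays 42).
  Low-cost: normal capacity gives 106 − 8 = 98; excess capacity gives 42 − 16 = 26. No deviation. ✓
  High-cost: excess capacity gives 42 − 21 = 21; normal capacity gives 106 − 5 = 101. Would deviate. ✗
Neither assignment is incentive-compatible.

None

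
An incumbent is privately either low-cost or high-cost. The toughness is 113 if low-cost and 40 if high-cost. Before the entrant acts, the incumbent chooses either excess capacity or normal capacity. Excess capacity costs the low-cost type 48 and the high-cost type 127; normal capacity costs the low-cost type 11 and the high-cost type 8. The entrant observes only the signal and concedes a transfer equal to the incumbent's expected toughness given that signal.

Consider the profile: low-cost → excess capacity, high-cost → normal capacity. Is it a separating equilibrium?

Yes

Under separation the entrant infers type exactly: excess capacity → low-cost (pays 113), normal capacity → high-cost (pays 40).
Low-cost: excess capacity gives 113 − 48 = 65; normal capacity gives 40 − 11 = 29. No deviation. ✓
High-cost: normal capacity gives 40 − 8 = 32; excess capacity gives 113 − 127 = -14. No deviation. ✓
Both incentive constraints hold.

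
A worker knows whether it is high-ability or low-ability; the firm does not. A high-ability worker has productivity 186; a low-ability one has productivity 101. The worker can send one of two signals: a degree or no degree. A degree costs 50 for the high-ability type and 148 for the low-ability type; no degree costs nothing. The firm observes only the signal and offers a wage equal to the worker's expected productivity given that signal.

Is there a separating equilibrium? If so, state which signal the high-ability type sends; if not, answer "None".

degree

Try high-ability → degree, low-ability → no degree:
  Under separation the firm infers type exactly: degree → high-ability (pays 186), no degree → low-ability (pays 101).
  High-ability: degree gives 186 − 50 = 136; no degree gives 101 − 0 = 101. No deviation. ✓
  Low-ability: no degree gives 101 − 0 = 101; degree gives 186 − 148 = 38. No deviation. ✓
Both hold — the high-ability type sends degree.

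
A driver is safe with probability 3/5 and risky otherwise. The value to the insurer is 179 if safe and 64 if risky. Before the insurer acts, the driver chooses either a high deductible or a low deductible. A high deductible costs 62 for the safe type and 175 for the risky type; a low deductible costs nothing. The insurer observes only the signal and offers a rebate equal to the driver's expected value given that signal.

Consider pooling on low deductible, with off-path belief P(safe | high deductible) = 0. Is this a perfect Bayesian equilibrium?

Yes

On the equilibrium path (low deductible) the insurer holds the prior 3/5 and pays 3/5·179 + 2/5·64 = 133. Off-path (high deductible) belief 0 gives 0·179 + 1·64 = 64.
Safe: low deductible gives 133 − 0 = 133; high deductible gives 64 − 62 = 2. Stays. ✓
Risky: low deductible gives 133 − 0 = 133; high deductible gives 64 − 175 = -111. Stays. ✓
Beliefs are Bayes-consistent on-path and both types best-respond.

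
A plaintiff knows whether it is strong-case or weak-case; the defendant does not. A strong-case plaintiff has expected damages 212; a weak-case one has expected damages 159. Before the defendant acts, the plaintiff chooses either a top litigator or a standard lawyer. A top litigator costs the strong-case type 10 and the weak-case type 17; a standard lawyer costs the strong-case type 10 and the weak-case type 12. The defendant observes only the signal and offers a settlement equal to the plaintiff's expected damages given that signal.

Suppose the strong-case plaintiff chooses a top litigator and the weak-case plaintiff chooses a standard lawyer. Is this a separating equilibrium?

If types separate, top litigator earns payment 212 and standard lawyer earns 159.
Strong-case: top litigator gives 212 − 10 = 202; standard lawyer gives 159 − 10 = 149. No deviation. ✓
Weak-case: standard lawyer gives 159 − 12 = 147; top litigator gives 212 − 17 = 195. Would deviate. ✗

No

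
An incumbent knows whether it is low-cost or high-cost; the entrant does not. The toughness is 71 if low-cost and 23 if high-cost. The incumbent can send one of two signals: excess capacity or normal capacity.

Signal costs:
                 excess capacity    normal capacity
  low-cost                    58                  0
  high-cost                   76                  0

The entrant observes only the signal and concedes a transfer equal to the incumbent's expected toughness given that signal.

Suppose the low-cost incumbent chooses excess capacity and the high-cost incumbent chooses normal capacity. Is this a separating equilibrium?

No

Under separation the entrant infers type exactly: excess capacity → low-cost (pays 71), normal capacity → high-cost (pays 23).
Low-cost: excess capacity gives 71 − 58 = 13; normal capacity gives 23 − 0 = 23. Would deviate. ✗
High-cost: normal capacity gives 23 − 0 = 23; excess capacity gives 71 − 76 = -5. No deviation. ✓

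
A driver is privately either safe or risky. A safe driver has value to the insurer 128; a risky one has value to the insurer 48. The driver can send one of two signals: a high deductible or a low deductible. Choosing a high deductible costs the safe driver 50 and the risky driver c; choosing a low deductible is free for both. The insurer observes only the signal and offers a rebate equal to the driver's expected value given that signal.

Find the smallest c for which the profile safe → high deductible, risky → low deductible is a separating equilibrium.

Under separation: high deductible → safe (pays 128); low deductible → risky (pays 48).
Safe: 128 − 50 = 78 ≥ 48 − 0 = 48. Holds regardless of c. ✓
Risky: 48 − 0 ≥ 128 − c, so c ≥ 128 − 48 = 80.

80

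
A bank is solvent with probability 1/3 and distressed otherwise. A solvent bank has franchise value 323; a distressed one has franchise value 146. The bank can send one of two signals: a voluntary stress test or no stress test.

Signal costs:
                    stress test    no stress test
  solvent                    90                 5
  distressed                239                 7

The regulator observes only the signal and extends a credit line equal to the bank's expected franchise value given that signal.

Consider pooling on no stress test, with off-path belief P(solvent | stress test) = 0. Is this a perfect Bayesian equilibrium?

On the equilibrium path (no stress test) the regulator holds the prior 1/3 and pays 1/3·323 + 2/3·146 = 205. Off-path (stress test) belief 0 gives 0·323 + 1·146 = 146.
Solvent: no stress test gives 205 − 5 = 200; stress test gives 146 − 90 = 56. Stays. ✓
Distressed: no stress test gives 205 − 7 = 198; stress test gives 146 − 239 = -93. Stays. ✓
Beliefs are Bayes-consistent on-path and both types best-respond.

Yes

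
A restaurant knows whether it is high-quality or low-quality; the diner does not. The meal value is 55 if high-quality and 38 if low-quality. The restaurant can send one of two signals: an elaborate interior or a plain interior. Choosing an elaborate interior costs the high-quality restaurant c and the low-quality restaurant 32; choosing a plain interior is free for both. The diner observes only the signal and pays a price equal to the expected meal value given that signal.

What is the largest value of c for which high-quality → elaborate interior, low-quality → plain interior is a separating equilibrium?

17

Under separation: elaborate interior → high-quality (pays 55); plain interior → low-quality (pays 38).
Low-quality: 38 − 0 = 38 ≥ 55 − 32 = 23. Holds regardless of c. ✓
High-quality: 55 − c ≥ 38 − 0, so c ≤ 55 − 38 = 17.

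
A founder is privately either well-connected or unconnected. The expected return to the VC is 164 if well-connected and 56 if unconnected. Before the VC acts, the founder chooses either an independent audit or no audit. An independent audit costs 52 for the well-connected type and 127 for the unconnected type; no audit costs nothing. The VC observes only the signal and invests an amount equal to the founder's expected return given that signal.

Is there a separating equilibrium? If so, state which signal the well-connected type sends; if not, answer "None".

audit

Try well-connected → audit, unconnected → no audit:
  If types separate, audit earns payment 164 and no audit earns 56.
  Well-connected: audit gives 164 − 52 = 112; no audit gives 56 − 0 = 56. No deviation. ✓
  Unconnected: no audit gives 56 − 0 = 56; audit gives 164 − 127 = 37. No deviation. ✓
Both hold — the well-connected type sends audit.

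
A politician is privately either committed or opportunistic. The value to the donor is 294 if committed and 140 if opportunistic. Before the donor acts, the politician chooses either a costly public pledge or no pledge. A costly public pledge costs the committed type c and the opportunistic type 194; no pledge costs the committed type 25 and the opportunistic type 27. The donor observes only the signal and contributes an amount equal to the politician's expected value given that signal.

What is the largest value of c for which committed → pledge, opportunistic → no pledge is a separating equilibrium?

179

Under separation: pledge → committed (pays 294); no pledge → opportunistic (pays 140).
Opportunistic: 140 − 27 = 113 ≥ 294 − 194 = 100. Holds regardless of c. ✓
Committed: 294 − c ≥ 140 − 25, so c ≤ 294 − 115 = 179.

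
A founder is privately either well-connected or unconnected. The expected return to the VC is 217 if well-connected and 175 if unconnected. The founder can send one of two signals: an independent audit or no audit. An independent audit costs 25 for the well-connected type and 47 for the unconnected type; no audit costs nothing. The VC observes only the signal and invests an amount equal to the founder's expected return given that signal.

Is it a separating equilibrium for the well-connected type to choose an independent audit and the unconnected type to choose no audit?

Yes

If types separate, audit earns payment 217 and no audit earns 175.
Well-connected: audit gives 217 − 25 = 192; no audit gives 175 − 0 = 175. No deviation. ✓
Unconnected: no audit gives 175 − 0 = 175; audit gives 217 − 47 = 170. No deviation. ✓
Both incentive constraints hold.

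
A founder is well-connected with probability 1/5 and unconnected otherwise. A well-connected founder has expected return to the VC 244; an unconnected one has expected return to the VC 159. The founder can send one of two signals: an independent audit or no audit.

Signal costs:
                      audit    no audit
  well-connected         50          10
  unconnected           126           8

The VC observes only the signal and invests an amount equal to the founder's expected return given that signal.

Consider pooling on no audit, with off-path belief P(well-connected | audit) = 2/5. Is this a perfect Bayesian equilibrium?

On the equilibrium path (no audit) the VC holds the prior 1/5 and pays 1/5·244 + 4/5·159 = 176. Off-path (audit) belief 2/5 gives 2/5·244 + 3/5·159 = 193.
Well-connected: no audit gives 176 − 10 = 166; audit gives 193 − 50 = 143. Stays. ✓
Unconnected: no audit gives 176 − 8 = 168; audit gives 193 − 126 = 67. Stays. ✓
Beliefs are Bayes-consistent on-path and both types best-respond.

Yes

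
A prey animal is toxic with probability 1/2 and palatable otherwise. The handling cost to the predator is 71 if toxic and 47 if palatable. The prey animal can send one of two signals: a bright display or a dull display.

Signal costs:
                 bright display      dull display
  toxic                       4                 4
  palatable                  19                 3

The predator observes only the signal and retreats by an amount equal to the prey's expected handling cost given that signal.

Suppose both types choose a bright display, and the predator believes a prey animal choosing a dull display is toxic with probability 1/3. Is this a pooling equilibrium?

No

At the pooled signal (bright display) the predator holds the prior 1/2 and pays 1/2·71 + 1/2·47 = 59. Off-path (dull display) belief 1/3 gives 1/3·71 + 2/3·47 = 55.
Toxic: bright display gives 59 − 4 = 55; dull display gives 55 − 4 = 51. Stays. ✓
Palatable: bright display gives 59 − 19 = 40; dull display gives 55 − 3 = 52. Deviates. ✗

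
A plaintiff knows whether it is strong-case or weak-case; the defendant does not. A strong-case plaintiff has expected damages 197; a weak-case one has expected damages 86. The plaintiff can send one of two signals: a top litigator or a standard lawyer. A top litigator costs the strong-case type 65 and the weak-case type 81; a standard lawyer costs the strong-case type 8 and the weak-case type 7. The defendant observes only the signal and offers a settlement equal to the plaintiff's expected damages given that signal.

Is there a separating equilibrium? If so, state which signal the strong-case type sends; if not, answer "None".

Try strong-case → top litigator, weak-case → standard lawyer:
  Under separation the defendant infers type exactly: top litigator → strong-case (pays 197), standard lawyer → weak-case (pays 86).
  Strong-case: top litigator gives 197 − 65 = 132; standard lawyer gives 86 − 8 = 78. No deviation. ✓
  Weak-case: standard lawyer gives 86 − 7 = 79; top litigator gives 197 − 81 = 116. Would deviate. ✗
Try strong-case → standard lawyer, weak-case → top litigator:
  Under separation the defendant infers type exactly: standard lawyer → strong-case (pays 197), top litigator → weak-case (pays 86).
  Strong-case: standard lawyer gives 197 − 8 = 189; top litigator gives 86 − 65 = 21. No deviation. ✓
  Weak-case: top litigator gives 86 − 81 = 5; standard lawyer gives 197 − 7 = 190. Would deviate. ✗
Neither assignment is incentive-compatible.

None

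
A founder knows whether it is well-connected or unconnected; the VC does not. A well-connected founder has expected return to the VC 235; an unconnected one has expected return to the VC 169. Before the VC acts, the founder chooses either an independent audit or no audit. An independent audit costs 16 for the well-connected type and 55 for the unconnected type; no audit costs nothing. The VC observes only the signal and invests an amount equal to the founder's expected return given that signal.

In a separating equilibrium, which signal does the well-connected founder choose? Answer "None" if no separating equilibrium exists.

Try well-connected → audit, unconnected → no audit:
  Under separation the VC infers type exactly: audit → well-connected (pays 235), no audit → unconnected (pays 169).
  Well-connected: audit gives 235 − 16 = 219; no audit gives 169 − 0 = 169. No deviation. ✓
  Unconnected: no audit gives 169 − 0 = 169; audit gives 235 − 55 = 180. Would deviate. ✗
Try well-connected → no audit, unconnected → audit:
  Under separation the VC infers type exactly: no audit → well-connected (pays 235), audit → unconnected (pays 169).
  Well-connected: no audit gives 235 − 0 = 235; audit gives 169 − 16 = 153. No deviation. ✓
  Unconnected: audit gives 169 − 55 = 114; no audit gives 235 − 0 = 235. Would deviate. ✗
Neither assignment is incentive-compatible.

None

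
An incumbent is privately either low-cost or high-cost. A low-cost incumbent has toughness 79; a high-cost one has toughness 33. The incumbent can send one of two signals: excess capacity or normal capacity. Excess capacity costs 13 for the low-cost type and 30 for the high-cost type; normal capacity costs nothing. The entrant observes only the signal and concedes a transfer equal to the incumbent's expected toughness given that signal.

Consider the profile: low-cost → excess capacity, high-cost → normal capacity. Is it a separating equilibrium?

No

If types separate, excess capacity earns payment 79 and normal capacity earns 33.
Low-cost: excess capacity gives 79 − 13 = 66; normal capacity gives 33 − 0 = 33. No deviation. ✓
High-cost: normal capacity gives 33 − 0 = 33; excess capacity gives 79 − 30 = 49. Would deviate. ✗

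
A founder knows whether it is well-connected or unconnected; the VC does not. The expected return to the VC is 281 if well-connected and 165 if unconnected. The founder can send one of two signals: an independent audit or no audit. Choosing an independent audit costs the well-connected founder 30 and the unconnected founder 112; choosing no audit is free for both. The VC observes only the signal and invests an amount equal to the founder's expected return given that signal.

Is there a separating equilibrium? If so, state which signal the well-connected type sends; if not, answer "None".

None

Try well-connected → audit, unconnected → no audit:
  Under separation the VC infers type exactly: audit → well-connected (pays 281), no audit → unconnected (pays 165).
  Well-connected: audit gives 281 − 30 = 251; no audit gives 165 − 0 = 165. No deviation. ✓
  Unconnected: no audit gives 165 − 0 = 165; audit gives 281 − 112 = 169. Would deviate. ✗
Try well-connected → no audit, unconnected → audit:
  Under separation the VC infers type exactly: no audit → well-connected (pays 281), audit → unconnected (pays 165).
  Well-connected: no audit gives 281 − 0 = 281; audit gives 165 − 30 = 135. No deviation. ✓
  Unconnected: audit gives 165 − 112 = 53; no audit gives 281 − 0 = 281. Would deviate. ✗
Neither assignment is incentive-compatible.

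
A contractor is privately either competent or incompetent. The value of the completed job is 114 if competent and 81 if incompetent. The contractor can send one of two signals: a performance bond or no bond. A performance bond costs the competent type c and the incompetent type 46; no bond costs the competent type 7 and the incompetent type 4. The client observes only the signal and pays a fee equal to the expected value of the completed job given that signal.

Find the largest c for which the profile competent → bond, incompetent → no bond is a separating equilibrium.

Under separation: bond → competent (pays 114); no bond → incompetent (pays 81).
Incompetent: 81 − 4 = 77 ≥ 114 − 46 = 68. Holds regardless of c. ✓
Competent: 114 − c ≥ 81 − 7, so c ≤ 114 − 74 = 40.

40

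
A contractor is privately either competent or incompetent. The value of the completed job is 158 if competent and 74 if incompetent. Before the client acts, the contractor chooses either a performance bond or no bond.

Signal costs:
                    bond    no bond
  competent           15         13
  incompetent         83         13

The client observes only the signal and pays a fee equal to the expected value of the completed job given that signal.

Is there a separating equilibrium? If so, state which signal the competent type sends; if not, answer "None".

Try competent → bond, incompetent → no bond:
  Under separation the client infers type exactly: bond → competent (pays 158), no bond → incompetent (pays 74).
  Competent: bond gives 158 − 15 = 143; no bond gives 74 − 13 = 61. No deviation. ✓
  Incompetent: no bond gives 74 − 13 = 61; bond gives 158 − 83 = 75. Would deviate. ✗
Try competent → no bond, incompetent → bond:
  Under separation the client infers type exactly: no bond → competent (pays 158), bond → incompetent (pays 74).
  Competent: no bond gives 158 − 13 = 145; bond gives 74 − 15 = 59. No deviation. ✓
  Incompetent: bond gives 74 − 83 = -9; no bond gives 158 − 13 = 145. Would deviate. ✗
Neither assignment is incentive-compatible.

None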